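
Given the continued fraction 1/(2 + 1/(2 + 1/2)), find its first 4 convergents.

Using the convergent recurrence p_i = a_i*p_{i-1} + p_{i-2}, q_i = a_i*q_{i-1} + q_{i-2} with p_{-2}=0, p_{-1}=1, q_{-2}=1, q_{-1}=0:
  i=0: a_0=0, p_0 = 0*1 + 0 = 0, q_0 = 0*0 + 1 = 1.
  i=1: a_1=2, p_1 = 2*0 + 1 = 1, q_1 = 2*1 + 0 = 2.
  i=2: a_2=2, p_2 = 2*1 + 0 = 2, q_2 = 2*2 + 1 = 5.
  i=3: a_3=2, p_3 = 2*2 + 1 = 5, q_3 = 2*5 + 2 = 12.

0/1, 1/2, 2/5, 5/12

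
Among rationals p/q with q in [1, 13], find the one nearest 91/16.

Expand x = 91/16 as a continued fraction with the Euclidean algorithm:
  91 = 5*16 + 11, so a_0 = 5.
  16 = 1*11 + 5, so a_1 = 1.
  11 = 2*5 + 1, so a_2 = 2.
  5 = 5*1 + 0, so a_3 = 5.
so x = [5; 1, 2, 5].
Convergents (p_i = a_i*p_{i-1} + p_{i-2}, q_i = a_i*q_{i-1} + q_{i-2} with p_{-2}=0, p_{-1}=1, q_{-2}=1, q_{-1}=0), until the denominator exceeds 13:
  i=0: a_0=5, p_0 = 5*1 + 0 = 5, q_0 = 5*0 + 1 = 1.
  i=1: a_1=1, p_1 = 1*5 + 1 = 6, q_1 = 1*1 + 0 = 1.
  i=2: a_2=2, p_2 = 2*6 + 5 = 17, q_2 = 2*1 + 1 = 3.
  i=3: a_3=5, p_3 = 5*17 + 6 = 91, q_3 = 5*3 + 1 = 16.
q_3 = 16 > 13, so the last convergent with denominator <= 13 is p_2/q_2 = 17/3.
The closest fraction with denominator <= 13 is either p_2/q_2 or the intermediate fraction (k*p_2 + p_1)/(k*q_2 + q_1) with the largest k >= 1 whose denominator stays <= 13; these approach x as k grows, and every other convergent or intermediate fraction in range is farther away.
Largest k: floor((13 - q_1)/q_2) = floor((13 - 1)/3) = 4.
That gives (4*17 + 6)/(4*3 + 1) = 74/13.
Compare the errors: |x - 17/3| = |91*3 - 17*16|/(16*3) = 1/48, and |x - 74/13| = |91*13 - 74*16|/(16*13) = 1/208.
Cross-multiplying, 1*48 = 48 < 208 = 1*208, so 1/208 is smaller: the intermediate fraction 74/13 is closer to x than 17/3.

74/13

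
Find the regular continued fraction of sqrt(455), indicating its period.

Write x_i = (sqrt(455) + m_i)/d_i with (m_0, d_0) = (0, 1). a_0 = floor(sqrt(455)) = 21, since 21^2 = 441 <= 455 < 484 = 22^2.
Iterate m_{i+1} = d_i*a_i - m_i, d_{i+1} = (455 - m_{i+1}^2)/d_i, a_{i+1} = floor((a_0 + m_{i+1})/d_{i+1}):
  m_1 = 1*21 - 0 = 21, d_1 = (455 - 21^2)/1 = 14/1 = 14, a_1 = floor((21 + 21)/14) = 3.
  m_2 = 14*3 - 21 = 21, d_2 = (455 - 21^2)/14 = 14/14 = 1, a_2 = floor((21 + 21)/1) = 42.
  m_3 = 1*42 - 21 = 21, d_3 = (455 - 21^2)/1 = 14/1 = 14: (m_3, d_3) = (m_1, d_1) = (21, 14), so from here the quotients repeat a_1, a_2; the period length is 2.
Hence the expansion of sqrt(455) is a_0 = 21 followed by the repeating block 3, 42 (period 2).

[21; (3, 42)]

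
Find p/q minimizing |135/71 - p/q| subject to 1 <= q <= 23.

19/10

Expand x = 135/71 as a continued fraction with the Euclidean algorithm:
  135 = 1*71 + 64, so a_0 = 1.
  71 = 1*64 + 7, so a_1 = 1.
  64 = 9*7 + 1, so a_2 = 9.
  7 = 7*1 + 0, so a_3 = 7.
so x = [1; 1, 9, 7].
Convergents (p_i = a_i*p_{i-1} + p_{i-2}, q_i = a_i*q_{i-1} + q_{i-2} with p_{-2}=0, p_{-1}=1, q_{-2}=1, q_{-1}=0), until the denominator exceeds 23:
  i=0: a_0=1, p_0 = 1*1 + 0 = 1, q_0 = 1*0 + 1 = 1.
  i=1: a_1=1, p_1 = 1*1 + 1 = 2, q_1 = 1*1 + 0 = 1.
  i=2: a_2=9, p_2 = 9*2 + 1 = 19, q_2 = 9*1 + 1 = 10.
  i=3: a_3=7, p_3 = 7*19 + 2 = 135, q_3 = 7*10 + 1 = 71.
q_3 = 71 > 23, so the last convergent with denominator <= 23 is p_2/q_2 = 19/10.
The closest fraction with denominator <= 23 is either p_2/q_2 or the intermediate fraction (k*p_2 + p_1)/(k*q_2 + q_1) with the largest k >= 1 whose denominator stays <= 23; these approach x as k grows, and every other convergent or intermediate fraction in range is farther away.
Largest k: floor((23 - q_1)/q_2) = floor((23 - 1)/10) = 2.
That gives (2*19 + 2)/(2*10 + 1) = 40/21.
Compare the errors: |x - 19/10| = |135*10 - 19*71|/(71*10) = 1/710, and |x - 40/21| = |135*21 - 40*71|/(71*21) = 5/1491.
Cross-multiplying, 1*1491 = 1491 < 3550 = 5*710, so 1/710 is smaller: the convergent 19/10 is closer to x than 40/21.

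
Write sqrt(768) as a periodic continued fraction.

Write x_i = (sqrt(768) + m_i)/d_i with (m_0, d_0) = (0, 1). a_0 = floor(sqrt(768)) = 27, since 27^2 = 729 <= 768 < 784 = 28^2.
Iterate m_{i+1} = d_i*a_i - m_i, d_{i+1} = (768 - m_{i+1}^2)/d_i, a_{i+1} = floor((a_0 + m_{i+1})/d_{i+1}):
  m_1 = 1*27 - 0 = 27, d_1 = (768 - 27^2)/1 = 39/1 = 39, a_1 = floor((27 + 27)/39) = 1.
  m_2 = 39*1 - 27 = 12, d_2 = (768 - 12^2)/39 = 624/39 = 16, a_2 = floor((27 + 12)/16) = 2.
  m_3 = 16*2 - 12 = 20, d_3 = (768 - 20^2)/16 = 368/16 = 23, a_3 = floor((27 + 20)/23) = 2.
  m_4 = 23*2 - 20 = 26, d_4 = (768 - 26^2)/23 = 92/23 = 4, a_4 = floor((27 + 26)/4) = 13.
  m_5 = 4*13 - 26 = 26, d_5 = (768 - 26^2)/4 = 92/4 = 23, a_5 = floor((27 + 26)/23) = 2.
  m_6 = 23*2 - 26 = 20, d_6 = (768 - 20^2)/23 = 368/23 = 16, a_6 = floor((27 + 20)/16) = 2.
  m_7 = 16*2 - 20 = 12, d_7 = (768 - 12^2)/16 = 624/16 = 39, a_7 = floor((27 + 12)/39) = 1.
  m_8 = 39*1 - 12 = 27, d_8 = (768 - 27^2)/39 = 39/39 = 1, a_8 = floor((27 + 27)/1) = 54.
  m_9 = 1*54 - 27 = 27, d_9 = (768 - 27^2)/1 = 39/1 = 39: (m_9, d_9) = (m_1, d_1) = (27, 39), so from here the quotients repeat a_1, ..., a_8; the period length is 8.
Hence the expansion of sqrt(768) is a_0 = 27 followed by the repeating block 1, 2, 2, 13, 2, 2, 1, 54 (period 8).

[27; (1, 2, 2, 13, 2, 2, 1, 54)]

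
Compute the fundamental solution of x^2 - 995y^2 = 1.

First expand sqrt(995) as a continued fraction. With x_i = (sqrt(995) + m_i)/d_i and (m_0, d_0) = (0, 1): a_0 = floor(sqrt(995)) = 31, since 31^2 = 961 <= 995 < 1024 = 32^2.
Iterate m_{i+1} = d_i*a_i - m_i, d_{i+1} = (995 - m_{i+1}^2)/d_i, a_{i+1} = floor((a_0 + m_{i+1})/d_{i+1}):
  m_1 = 1*31 - 0 = 31, d_1 = (995 - 31^2)/1 = 34/1 = 34, a_1 = floor((31 + 31)/34) = 1.
  m_2 = 34*1 - 31 = 3, d_2 = (995 - 3^2)/34 = 986/34 = 29, a_2 = floor((31 + 3)/29) = 1.
  m_3 = 29*1 - 3 = 26, d_3 = (995 - 26^2)/29 = 319/29 = 11, a_3 = floor((31 + 26)/11) = 5.
  m_4 = 11*5 - 26 = 29, d_4 = (995 - 29^2)/11 = 154/11 = 14, a_4 = floor((31 + 29)/14) = 4.
  m_5 = 14*4 - 29 = 27, d_5 = (995 - 27^2)/14 = 266/14 = 19, a_5 = floor((31 + 27)/19) = 3.
  m_6 = 19*3 - 27 = 30, d_6 = (995 - 30^2)/19 = 95/19 = 5, a_6 = floor((31 + 30)/5) = 12.
  m_7 = 5*12 - 30 = 30, d_7 = (995 - 30^2)/5 = 95/5 = 19, a_7 = floor((31 + 30)/19) = 3.
  m_8 = 19*3 - 30 = 27, d_8 = (995 - 27^2)/19 = 266/19 = 14, a_8 = floor((31 + 27)/14) = 4.
  m_9 = 14*4 - 27 = 29, d_9 = (995 - 29^2)/14 = 154/14 = 11, a_9 = floor((31 + 29)/11) = 5.
  m_10 = 11*5 - 29 = 26, d_10 = (995 - 26^2)/11 = 319/11 = 29, a_10 = floor((31 + 26)/29) = 1.
  m_11 = 29*1 - 26 = 3, d_11 = (995 - 3^2)/29 = 986/29 = 34, a_11 = floor((31 + 3)/34) = 1.
  m_12 = 34*1 - 3 = 31, d_12 = (995 - 31^2)/34 = 34/34 = 1, a_12 = floor((31 + 31)/1) = 62.
  m_13 = 1*62 - 31 = 31, d_13 = (995 - 31^2)/1 = 34/1 = 34: (m_13, d_13) = (m_1, d_1) = (31, 34), so from here the quotients repeat a_1, ..., a_12; the period length is 12.
So sqrt(995) = [31; (1, 1, 5, 4, 3, 12, 3, 4, 5, 1, 1, 62)] with period length k = 12.
k is even, so the fundamental solution of x^2 - 995y^2 = 1 is (p_{k-1}, q_{k-1}) = (p_11, q_11); compute convergents through index 11.
Convergents (p_i = a_i*p_{i-1} + p_{i-2}, q_i = a_i*q_{i-1} + q_{i-2} with p_{-2}=0, p_{-1}=1, q_{-2}=1, q_{-1}=0):
  i=0: a_0=31, p_0 = 31*1 + 0 = 31, q_0 = 31*0 + 1 = 1.
  i=1: a_1=1, p_1 = 1*31 + 1 = 32, q_1 = 1*1 + 0 = 1.
  i=2: a_2=1, p_2 = 1*32 + 31 = 63, q_2 = 1*1 + 1 = 2.
  i=3: a_3=5, p_3 = 5*63 + 32 = 347, q_3 = 5*2 + 1 = 11.
  i=4: a_4=4, p_4 = 4*347 + 63 = 1451, q_4 = 4*11 + 2 = 46.
  i=5: a_5=3, p_5 = 3*1451 + 347 = 4700, q_5 = 3*46 + 11 = 149.
  i=6: a_6=12, p_6 = 12*4700 + 1451 = 57851, q_6 = 12*149 + 46 = 1834.
  i=7: a_7=3, p_7 = 3*57851 + 4700 = 178253, q_7 = 3*1834 + 149 = 5651.
  i=8: a_8=4, p_8 = 4*178253 + 57851 = 770863, q_8 = 4*5651 + 1834 = 24438.
  i=9: a_9=5, p_9 = 5*770863 + 178253 = 4032568, q_9 = 5*24438 + 5651 = 127841.
  i=10: a_10=1, p_10 = 1*4032568 + 770863 = 4803431, q_10 = 1*127841 + 24438 = 152279.
  i=11: a_11=1, p_11 = 1*4803431 + 4032568 = 8835999, q_11 = 1*152279 + 127841 = 280120.
Check: 8835999^2 - 995*280120^2 = 78074878328001 - 78074878328000 = 1, so (x, y) = (8835999, 280120) solves the equation, and by the theorem it is the least positive solution.

(x, y) = (8835999, 280120)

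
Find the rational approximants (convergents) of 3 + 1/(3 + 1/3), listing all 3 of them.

Using the convergent recurrence p_i = a_i*p_{i-1} + p_{i-2}, q_i = a_i*q_{i-1} + q_{i-2} with p_{-2}=0, p_{-1}=1, q_{-2}=1, q_{-1}=0:
  i=0: a_0=3, p_0 = 3*1 + 0 = 3, q_0 = 3*0 + 1 = 1.
  i=1: a_1=3, p_1 = 3*3 + 1 = 10, q_1 = 3*1 + 0 = 3.
  i=2: a_2=3, p_2 = 3*10 + 3 = 33, q_2 = 3*3 + 1 = 10.

3/1, 10/3, 33/10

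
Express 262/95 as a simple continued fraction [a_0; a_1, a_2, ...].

Run the Euclidean algorithm on 262 and 95; the successive quotients are the partial quotients a_0, a_1, ... (each step inverts the fractional part left over by the previous one):
  262 = 2*95 + 72, so a_0 = 2.
  95 = 1*72 + 23, so a_1 = 1.
  72 = 3*23 + 3, so a_2 = 3.
  23 = 7*3 + 2, so a_3 = 7.
  3 = 1*2 + 1, so a_4 = 1.
  2 = 2*1 + 0, so a_5 = 2.
The remainder reaches 0 after 6 divisions, so the expansion has 6 partial quotients, read off in order.

[2; 1, 3, 7, 1, 2]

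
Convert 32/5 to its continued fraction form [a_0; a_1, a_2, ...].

Run the Euclidean algorithm on 32 and 5; the successive quotients are the partial quotients a_0, a_1, ... (each step inverts the fractional part left over by the previous one):
  32 = 6*5 + 2, so a_0 = 6.
  5 = 2*2 + 1, so a_1 = 2.
  2 = 2*1 + 0, so a_2 = 2.
The remainder reaches 0 after 3 divisions, so the expansion has 3 partial quotients, read off in order.

[6; 2, 2]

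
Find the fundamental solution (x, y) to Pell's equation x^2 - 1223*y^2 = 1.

First expand sqrt(1223) as a continued fraction. With x_i = (sqrt(1223) + m_i)/d_i and (m_0, d_0) = (0, 1): a_0 = floor(sqrt(1223)) = 34, since 34^2 = 1156 <= 1223 < 1225 = 35^2.
Iterate m_{i+1} = d_i*a_i - m_i, d_{i+1} = (1223 - m_{i+1}^2)/d_i, a_{i+1} = floor((a_0 + m_{i+1})/d_{i+1}):
  m_1 = 1*34 - 0 = 34, d_1 = (1223 - 34^2)/1 = 67/1 = 67, a_1 = floor((34 + 34)/67) = 1.
  m_2 = 67*1 - 34 = 33, d_2 = (1223 - 33^2)/67 = 134/67 = 2, a_2 = floor((34 + 33)/2) = 33.
  m_3 = 2*33 - 33 = 33, d_3 = (1223 - 33^2)/2 = 134/2 = 67, a_3 = floor((34 + 33)/67) = 1.
  m_4 = 67*1 - 33 = 34, d_4 = (1223 - 34^2)/67 = 67/67 = 1, a_4 = floor((34 + 34)/1) = 68.
  m_5 = 1*68 - 34 = 34, d_5 = (1223 - 34^2)/1 = 67/1 = 67: (m_5, d_5) = (m_1, d_1) = (34, 67), so from here the quotients repeat a_1, ..., a_4; the period length is 4.
So sqrt(1223) = [34; (1, 33, 1, 68)] with period length k = 4.
k is even, so the fundamental solution of x^2 - 1223y^2 = 1 is (p_{k-1}, q_{k-1}) = (p_3, q_3); compute convergents through index 3.
Convergents (p_i = a_i*p_{i-1} + p_{i-2}, q_i = a_i*q_{i-1} + q_{i-2} with p_{-2}=0, p_{-1}=1, q_{-2}=1, q_{-1}=0):
  i=0: a_0=34, p_0 = 34*1 + 0 = 34, q_0 = 34*0 + 1 = 1.
  i=1: a_1=1, p_1 = 1*34 + 1 = 35, q_1 = 1*1 + 0 = 1.
  i=2: a_2=33, p_2 = 33*35 + 34 = 1189, q_2 = 33*1 + 1 = 34.
  i=3: a_3=1, p_3 = 1*1189 + 35 = 1224, q_3 = 1*34 + 1 = 35.
Check: 1224^2 - 1223*35^2 = 1498176 - 1498175 = 1, so (x, y) = (1224, 35) solves the equation, and by the theorem it is the least positive solution.

(x, y) = (1224, 35)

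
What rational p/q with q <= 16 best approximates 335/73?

Expand x = 335/73 as a continued fraction with the Euclidean algorithm:
  335 = 4*73 + 43, so a_0 = 4.
  73 = 1*43 + 30, so a_1 = 1.
  43 = 1*30 + 13, so a_2 = 1.
  30 = 2*13 + 4, so a_3 = 2.
  13 = 3*4 + 1, so a_4 = 3.
  4 = 4*1 + 0, so a_5 = 4.
so x = [4; 1, 1, 2, 3, 4].
Convergents (p_i = a_i*p_{i-1} + p_{i-2}, q_i = a_i*q_{i-1} + q_{i-2} with p_{-2}=0, p_{-1}=1, q_{-2}=1, q_{-1}=0), until the denominator exceeds 16:
  i=0: a_0=4, p_0 = 4*1 + 0 = 4, q_0 = 4*0 + 1 = 1.
  i=1: a_1=1, p_1 = 1*4 + 1 = 5, q_1 = 1*1 + 0 = 1.
  i=2: a_2=1, p_2 = 1*5 + 4 = 9, q_2 = 1*1 + 1 = 2.
  i=3: a_3=2, p_3 = 2*9 + 5 = 23, q_3 = 2*2 + 1 = 5.
  i=4: a_4=3, p_4 = 3*23 + 9 = 78, q_4 = 3*5 + 2 = 17.
q_4 = 17 > 16, so the last convergent with denominator <= 16 is p_3/q_3 = 23/5.
The closest fraction with denominator <= 16 is either p_3/q_3 or the intermediate fraction (k*p_3 + p_2)/(k*q_3 + q_2) with the largest k >= 1 whose denominator stays <= 16; these approach x as k grows, and every other convergent or intermediate fraction in range is farther away.
Largest k: floor((16 - q_2)/q_3) = floor((16 - 2)/5) = 2.
That gives (2*23 + 9)/(2*5 + 2) = 55/12.
Compare the errors: |x - 23/5| = |335*5 - 23*73|/(73*5) = 4/365, and |x - 55/12| = |335*12 - 55*73|/(73*12) = 5/876.
Cross-multiplying, 5*365 = 1825 < 3504 = 4*876, so 5/876 is smaller: the intermediate fraction 55/12 is closer to x than 23/5.

55/12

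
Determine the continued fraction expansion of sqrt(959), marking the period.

Write x_i = (sqrt(959) + m_i)/d_i with (m_0, d_0) = (0, 1). a_0 = floor(sqrt(959)) = 30, since 30^2 = 900 <= 959 < 961 = 31^2.
Iterate m_{i+1} = d_i*a_i - m_i, d_{i+1} = (959 - m_{i+1}^2)/d_i, a_{i+1} = floor((a_0 + m_{i+1})/d_{i+1}):
  m_1 = 1*30 - 0 = 30, d_1 = (959 - 30^2)/1 = 59/1 = 59, a_1 = floor((30 + 30)/59) = 1.
  m_2 = 59*1 - 30 = 29, d_2 = (959 - 29^2)/59 = 118/59 = 2, a_2 = floor((30 + 29)/2) = 29.
  m_3 = 2*29 - 29 = 29, d_3 = (959 - 29^2)/2 = 118/2 = 59, a_3 = floor((30 + 29)/59) = 1.
  m_4 = 59*1 - 29 = 30, d_4 = (959 - 30^2)/59 = 59/59 = 1, a_4 = floor((30 + 30)/1) = 60.
  m_5 = 1*60 - 30 = 30, d_5 = (959 - 30^2)/1 = 59/1 = 59: (m_5, d_5) = (m_1, d_1) = (30, 59), so from here the quotients repeat a_1, ..., a_4; the period length is 4.
Hence the expansion of sqrt(959) is a_0 = 30 followed by the repeating block 1, 29, 1, 60 (period 4).

[30; (1, 29, 1, 60)]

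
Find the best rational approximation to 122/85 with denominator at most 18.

23/16

Expand x = 122/85 as a continued fraction with the Euclidean algorithm:
  122 = 1*85 + 37, so a_0 = 1.
  85 = 2*37 + 11, so a_1 = 2.
  37 = 3*11 + 4, so a_2 = 3.
  11 = 2*4 + 3, so a_3 = 2.
  4 = 1*3 + 1, so a_4 = 1.
  3 = 3*1 + 0, so a_5 = 3.
so x = [1; 2, 3, 2, 1, 3].
Convergents (p_i = a_i*p_{i-1} + p_{i-2}, q_i = a_i*q_{i-1} + q_{i-2} with p_{-2}=0, p_{-1}=1, q_{-2}=1, q_{-1}=0), until the denominator exceeds 18:
  i=0: a_0=1, p_0 = 1*1 + 0 = 1, q_0 = 1*0 + 1 = 1.
  i=1: a_1=2, p_1 = 2*1 + 1 = 3, q_1 = 2*1 + 0 = 2.
  i=2: a_2=3, p_2 = 3*3 + 1 = 10, q_2 = 3*2 + 1 = 7.
  i=3: a_3=2, p_3 = 2*10 + 3 = 23, q_3 = 2*7 + 2 = 16.
  i=4: a_4=1, p_4 = 1*23 + 10 = 33, q_4 = 1*16 + 7 = 23.
q_4 = 23 > 18, so the last convergent with denominator <= 18 is p_3/q_3 = 23/16.
The closest fraction with denominator <= 18 is either p_3/q_3 or the intermediate fraction (k*p_3 + p_2)/(k*q_3 + q_2) with the largest k >= 1 whose denominator stays <= 18; these approach x as k grows, and every other convergent or intermediate fraction in range is farther away.
Largest k: floor((18 - q_2)/q_3) = floor((18 - 7)/16) = 0.
Since k = 0, no intermediate fraction beyond p_3/q_3 has denominator <= 18, so the convergent 23/16 is the closest (its error is |122*16 - 23*85|/(85*16) = 3/1360).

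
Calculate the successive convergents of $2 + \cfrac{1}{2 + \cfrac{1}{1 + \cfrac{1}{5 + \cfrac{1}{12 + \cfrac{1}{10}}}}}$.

2/1, 5/2, 7/3, 40/17, 487/207, 4910/2087

Using the convergent recurrence p_i = a_i*p_{i-1} + p_{i-2}, q_i = a_i*q_{i-1} + q_{i-2} with p_{-2}=0, p_{-1}=1, q_{-2}=1, q_{-1}=0:
  i=0: a_0=2, p_0 = 2*1 + 0 = 2, q_0 = 2*0 + 1 = 1.
  i=1: a_1=2, p_1 = 2*2 + 1 = 5, q_1 = 2*1 + 0 = 2.
  i=2: a_2=1, p_2 = 1*5 + 2 = 7, q_2 = 1*2 + 1 = 3.
  i=3: a_3=5, p_3 = 5*7 + 5 = 40, q_3 = 5*3 + 2 = 17.
  i=4: a_4=12, p_4 = 12*40 + 7 = 487, q_4 = 12*17 + 3 = 207.
  i=5: a_5=10, p_5 = 10*487 + 40 = 4910, q_5 = 10*207 + 17 = 2087.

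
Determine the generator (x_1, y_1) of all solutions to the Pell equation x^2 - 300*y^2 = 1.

First expand sqrt(300) as a continued fraction. With x_i = (sqrt(300) + m_i)/d_i and (m_0, d_0) = (0, 1): a_0 = floor(sqrt(300)) = 17, since 17^2 = 289 <= 300 < 324 = 18^2.
Iterate m_{i+1} = d_i*a_i - m_i, d_{i+1} = (300 - m_{i+1}^2)/d_i, a_{i+1} = floor((a_0 + m_{i+1})/d_{i+1}):
  m_1 = 1*17 - 0 = 17, d_1 = (300 - 17^2)/1 = 11/1 = 11, a_1 = floor((17 + 17)/11) = 3.
  m_2 = 11*3 - 17 = 16, d_2 = (300 - 16^2)/11 = 44/11 = 4, a_2 = floor((17 + 16)/4) = 8.
  m_3 = 4*8 - 16 = 16, d_3 = (300 - 16^2)/4 = 44/4 = 11, a_3 = floor((17 + 16)/11) = 3.
  m_4 = 11*3 - 16 = 17, d_4 = (300 - 17^2)/11 = 11/11 = 1, a_4 = floor((17 + 17)/1) = 34.
  m_5 = 1*34 - 17 = 17, d_5 = (300 - 17^2)/1 = 11/1 = 11: (m_5, d_5) = (m_1, d_1) = (17, 11), so from here the quotients repeat a_1, ..., a_4; the period length is 4.
So sqrt(300) = [17; (3, 8, 3, 34)] with period length k = 4.
k is even, so the fundamental solution of x^2 - 300y^2 = 1 is (p_{k-1}, q_{k-1}) = (p_3, q_3); compute convergents through index 3.
Convergents (p_i = a_i*p_{i-1} + p_{i-2}, q_i = a_i*q_{i-1} + q_{i-2} with p_{-2}=0, p_{-1}=1, q_{-2}=1, q_{-1}=0):
  i=0: a_0=17, p_0 = 17*1 + 0 = 17, q_0 = 17*0 + 1 = 1.
  i=1: a_1=3, p_1 = 3*17 + 1 = 52, q_1 = 3*1 + 0 = 3.
  i=2: a_2=8, p_2 = 8*52 + 17 = 433, q_2 = 8*3 + 1 = 25.
  i=3: a_3=3, p_3 = 3*433 + 52 = 1351, q_3 = 3*25 + 3 = 78.
Check: 1351^2 - 300*78^2 = 1825201 - 1825200 = 1, so (x, y) = (1351, 78) solves the equation, and by the theorem it is the least positive solution.

(x, y) = (1351, 78)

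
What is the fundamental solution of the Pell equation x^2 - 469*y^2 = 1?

(x, y) = (137215, 6336)

First expand sqrt(469) as a continued fraction. With x_i = (sqrt(469) + m_i)/d_i and (m_0, d_0) = (0, 1): a_0 = floor(sqrt(469)) = 21, since 21^2 = 441 <= 469 < 484 = 22^2.
Iterate m_{i+1} = d_i*a_i - m_i, d_{i+1} = (469 - m_{i+1}^2)/d_i, a_{i+1} = floor((a_0 + m_{i+1})/d_{i+1}):
  m_1 = 1*21 - 0 = 21, d_1 = (469 - 21^2)/1 = 28/1 = 28, a_1 = floor((21 + 21)/28) = 1.
  m_2 = 28*1 - 21 = 7, d_2 = (469 - 7^2)/28 = 420/28 = 15, a_2 = floor((21 + 7)/15) = 1.
  m_3 = 15*1 - 7 = 8, d_3 = (469 - 8^2)/15 = 405/15 = 27, a_3 = floor((21 + 8)/27) = 1.
  m_4 = 27*1 - 8 = 19, d_4 = (469 - 19^2)/27 = 108/27 = 4, a_4 = floor((21 + 19)/4) = 10.
  m_5 = 4*10 - 19 = 21, d_5 = (469 - 21^2)/4 = 28/4 = 7, a_5 = floor((21 + 21)/7) = 6.
  m_6 = 7*6 - 21 = 21, d_6 = (469 - 21^2)/7 = 28/7 = 4, a_6 = floor((21 + 21)/4) = 10.
  m_7 = 4*10 - 21 = 19, d_7 = (469 - 19^2)/4 = 108/4 = 27, a_7 = floor((21 + 19)/27) = 1.
  m_8 = 27*1 - 19 = 8, d_8 = (469 - 8^2)/27 = 405/27 = 15, a_8 = floor((21 + 8)/15) = 1.
  m_9 = 15*1 - 8 = 7, d_9 = (469 - 7^2)/15 = 420/15 = 28, a_9 = floor((21 + 7)/28) = 1.
  m_10 = 28*1 - 7 = 21, d_10 = (469 - 21^2)/28 = 28/28 = 1, a_10 = floor((21 + 21)/1) = 42.
  m_11 = 1*42 - 21 = 21, d_11 = (469 - 21^2)/1 = 28/1 = 28: (m_11, d_11) = (m_1, d_1) = (21, 28), so from here the quotients repeat a_1, ..., a_10; the period length is 10.
So sqrt(469) = [21; (1, 1, 1, 10, 6, 10, 1, 1, 1, 42)] with period length k = 10.
k is even, so the fundamental solution of x^2 - 469y^2 = 1 is (p_{k-1}, q_{k-1}) = (p_9, q_9); compute convergents through index 9.
Convergents (p_i = a_i*p_{i-1} + p_{i-2}, q_i = a_i*q_{i-1} + q_{i-2} with p_{-2}=0, p_{-1}=1, q_{-2}=1, q_{-1}=0):
  i=0: a_0=21, p_0 = 21*1 + 0 = 21, q_0 = 21*0 + 1 = 1.
  i=1: a_1=1, p_1 = 1*21 + 1 = 22, q_1 = 1*1 + 0 = 1.
  i=2: a_2=1, p_2 = 1*22 + 21 = 43, q_2 = 1*1 + 1 = 2.
  i=3: a_3=1, p_3 = 1*43 + 22 = 65, q_3 = 1*2 + 1 = 3.
  i=4: a_4=10, p_4 = 10*65 + 43 = 693, q_4 = 10*3 + 2 = 32.
  i=5: a_5=6, p_5 = 6*693 + 65 = 4223, q_5 = 6*32 + 3 = 195.
  i=6: a_6=10, p_6 = 10*4223 + 693 = 42923, q_6 = 10*195 + 32 = 1982.
  i=7: a_7=1, p_7 = 1*42923 + 4223 = 47146, q_7 = 1*1982 + 195 = 2177.
  i=8: a_8=1, p_8 = 1*47146 + 42923 = 90069, q_8 = 1*2177 + 1982 = 4159.
  i=9: a_9=1, p_9 = 1*90069 + 47146 = 137215, q_9 = 1*4159 + 2177 = 6336.
Check: 137215^2 - 469*6336^2 = 18827956225 - 18827956224 = 1, so (x, y) = (137215, 6336) solves the equation, and by the theorem it is the least positive solution.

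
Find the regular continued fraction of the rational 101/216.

[0; 2, 7, 4, 1, 2]

Run the Euclidean algorithm on 101 and 216; the successive quotients are the partial quotients a_0, a_1, ... (each step inverts the fractional part left over by the previous one):
  101 = 0*216 + 101, so a_0 = 0.
  216 = 2*101 + 14, so a_1 = 2.
  101 = 7*14 + 3, so a_2 = 7.
  14 = 4*3 + 2, so a_3 = 4.
  3 = 1*2 + 1, so a_4 = 1.
  2 = 2*1 + 0, so a_5 = 2.
The remainder reaches 0 after 6 divisions, so the expansion has 6 partial quotients, read off in order.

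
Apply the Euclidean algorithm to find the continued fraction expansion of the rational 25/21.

Run the Euclidean algorithm on 25 and 21; the successive quotients are the partial quotients a_0, a_1, ... (each step inverts the fractional part left over by the previous one):
  25 = 1*21 + 4, so a_0 = 1.
  21 = 5*4 + 1, so a_1 = 5.
  4 = 4*1 + 0, so a_2 = 4.
The remainder reaches 0 after 3 divisions, so the expansion has 3 partial quotients, read off in order.

[1; 5, 4]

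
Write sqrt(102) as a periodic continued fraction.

[10; (10, 20)]

Write x_i = (sqrt(102) + m_i)/d_i with (m_0, d_0) = (0, 1). a_0 = floor(sqrt(102)) = 10, since 10^2 = 100 <= 102 < 121 = 11^2.
Iterate m_{i+1} = d_i*a_i - m_i, d_{i+1} = (102 - m_{i+1}^2)/d_i, a_{i+1} = floor((a_0 + m_{i+1})/d_{i+1}):
  m_1 = 1*10 - 0 = 10, d_1 = (102 - 10^2)/1 = 2/1 = 2, a_1 = floor((10 + 10)/2) = 10.
  m_2 = 2*10 - 10 = 10, d_2 = (102 - 10^2)/2 = 2/2 = 1, a_2 = floor((10 + 10)/1) = 20.
  m_3 = 1*20 - 10 = 10, d_3 = (102 - 10^2)/1 = 2/1 = 2: (m_3, d_3) = (m_1, d_1) = (10, 2), so from here the quotients repeat a_1, a_2; the period length is 2.
Hence the expansion of sqrt(102) is a_0 = 10 followed by the repeating block 10, 20 (period 2).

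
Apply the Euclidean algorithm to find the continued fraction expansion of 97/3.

Run the Euclidean algorithm on 97 and 3; the successive quotients are the partial quotients a_0, a_1, ... (each step inverts the fractional part left over by the previous one):
  97 = 32*3 + 1, so a_0 = 32.
  3 = 3*1 + 0, so a_1 = 3.
The remainder reaches 0 after 2 divisions, so the expansion has 2 partial quotients, read off in order.

[32; 3]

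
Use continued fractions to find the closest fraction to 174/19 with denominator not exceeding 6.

Expand x = 174/19 as a continued fraction with the Euclidean algorithm:
  174 = 9*19 + 3, so a_0 = 9.
  19 = 6*3 + 1, so a_1 = 6.
  3 = 3*1 + 0, so a_2 = 3.
so x = [9; 6, 3].
Convergents (p_i = a_i*p_{i-1} + p_{i-2}, q_i = a_i*q_{i-1} + q_{i-2} with p_{-2}=0, p_{-1}=1, q_{-2}=1, q_{-1}=0), until the denominator exceeds 6:
  i=0: a_0=9, p_0 = 9*1 + 0 = 9, q_0 = 9*0 + 1 = 1.
  i=1: a_1=6, p_1 = 6*9 + 1 = 55, q_1 = 6*1 + 0 = 6.
  i=2: a_2=3, p_2 = 3*55 + 9 = 174, q_2 = 3*6 + 1 = 19.
q_2 = 19 > 6, so the last convergent with denominator <= 6 is p_1/q_1 = 55/6.
The closest fraction with denominator <= 6 is either p_1/q_1 or the intermediate fraction (k*p_1 + p_0)/(k*q_1 + q_0) with the largest k >= 1 whose denominator stays <= 6; these approach x as k grows, and every other convergent or intermediate fraction in range is farther away.
Largest k: floor((6 - q_0)/q_1) = floor((6 - 1)/6) = 0.
Since k = 0, no intermediate fraction beyond p_1/q_1 has denominator <= 6, so the convergent 55/6 is the closest (its error is |174*6 - 55*19|/(19*6) = 1/114).

55/6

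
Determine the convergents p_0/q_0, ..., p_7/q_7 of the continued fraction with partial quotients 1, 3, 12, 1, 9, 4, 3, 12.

1/1, 4/3, 49/37, 53/40, 526/397, 2157/1628, 6997/5281, 86121/65000

Using the convergent recurrence p_i = a_i*p_{i-1} + p_{i-2}, q_i = a_i*q_{i-1} + q_{i-2} with p_{-2}=0, p_{-1}=1, q_{-2}=1, q_{-1}=0:
  i=0: a_0=1, p_0 = 1*1 + 0 = 1, q_0 = 1*0 + 1 = 1.
  i=1: a_1=3, p_1 = 3*1 + 1 = 4, q_1 = 3*1 + 0 = 3.
  i=2: a_2=12, p_2 = 12*4 + 1 = 49, q_2 = 12*3 + 1 = 37.
  i=3: a_3=1, p_3 = 1*49 + 4 = 53, q_3 = 1*37 + 3 = 40.
  i=4: a_4=9, p_4 = 9*53 + 49 = 526, q_4 = 9*40 + 37 = 397.
  i=5: a_5=4, p_5 = 4*526 + 53 = 2157, q_5 = 4*397 + 40 = 1628.
  i=6: a_6=3, p_6 = 3*2157 + 526 = 6997, q_6 = 3*1628 + 397 = 5281.
  i=7: a_7=12, p_7 = 12*6997 + 2157 = 86121, q_7 = 12*5281 + 1628 = 65000.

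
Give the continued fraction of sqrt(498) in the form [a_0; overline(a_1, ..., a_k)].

Write x_i = (sqrt(498) + m_i)/d_i with (m_0, d_0) = (0, 1). a_0 = floor(sqrt(498)) = 22, since 22^2 = 484 <= 498 < 529 = 23^2.
Iterate m_{i+1} = d_i*a_i - m_i, d_{i+1} = (498 - m_{i+1}^2)/d_i, a_{i+1} = floor((a_0 + m_{i+1})/d_{i+1}):
  m_1 = 1*22 - 0 = 22, d_1 = (498 - 22^2)/1 = 14/1 = 14, a_1 = floor((22 + 22)/14) = 3.
  m_2 = 14*3 - 22 = 20, d_2 = (498 - 20^2)/14 = 98/14 = 7, a_2 = floor((22 + 20)/7) = 6.
  m_3 = 7*6 - 20 = 22, d_3 = (498 - 22^2)/7 = 14/7 = 2, a_3 = floor((22 + 22)/2) = 22.
  m_4 = 2*22 - 22 = 22, d_4 = (498 - 22^2)/2 = 14/2 = 7, a_4 = floor((22 + 22)/7) = 6.
  m_5 = 7*6 - 22 = 20, d_5 = (498 - 20^2)/7 = 98/7 = 14, a_5 = floor((22 + 20)/14) = 3.
  m_6 = 14*3 - 20 = 22, d_6 = (498 - 22^2)/14 = 14/14 = 1, a_6 = floor((22 + 22)/1) = 44.
  m_7 = 1*44 - 22 = 22, d_7 = (498 - 22^2)/1 = 14/1 = 14: (m_7, d_7) = (m_1, d_1) = (22, 14), so from here the quotients repeat a_1, ..., a_6; the period length is 6.
Hence the expansion of sqrt(498) is a_0 = 22 followed by the repeating block 3, 6, 22, 6, 3, 44 (period 6).

[22; overline(3, 6, 22, 6, 3, 44)]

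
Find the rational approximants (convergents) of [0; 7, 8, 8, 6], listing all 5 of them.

Using the convergent recurrence p_i = a_i*p_{i-1} + p_{i-2}, q_i = a_i*q_{i-1} + q_{i-2} with p_{-2}=0, p_{-1}=1, q_{-2}=1, q_{-1}=0:
  i=0: a_0=0, p_0 = 0*1 + 0 = 0, q_0 = 0*0 + 1 = 1.
  i=1: a_1=7, p_1 = 7*0 + 1 = 1, q_1 = 7*1 + 0 = 7.
  i=2: a_2=8, p_2 = 8*1 + 0 = 8, q_2 = 8*7 + 1 = 57.
  i=3: a_3=8, p_3 = 8*8 + 1 = 65, q_3 = 8*57 + 7 = 463.
  i=4: a_4=6, p_4 = 6*65 + 8 = 398, q_4 = 6*463 + 57 = 2835.

0/1, 1/7, 8/57, 65/463, 398/2835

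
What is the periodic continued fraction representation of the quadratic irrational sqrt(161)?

Write x_i = (sqrt(161) + m_i)/d_i with (m_0, d_0) = (0, 1). a_0 = floor(sqrt(161)) = 12, since 12^2 = 144 <= 161 < 169 = 13^2.
Iterate m_{i+1} = d_i*a_i - m_i, d_{i+1} = (161 - m_{i+1}^2)/d_i, a_{i+1} = floor((a_0 + m_{i+1})/d_{i+1}):
  m_1 = 1*12 - 0 = 12, d_1 = (161 - 12^2)/1 = 17/1 = 17, a_1 = floor((12 + 12)/17) = 1.
  m_2 = 17*1 - 12 = 5, d_2 = (161 - 5^2)/17 = 136/17 = 8, a_2 = floor((12 + 5)/8) = 2.
  m_3 = 8*2 - 5 = 11, d_3 = (161 - 11^2)/8 = 40/8 = 5, a_3 = floor((12 + 11)/5) = 4.
  m_4 = 5*4 - 11 = 9, d_4 = (161 - 9^2)/5 = 80/5 = 16, a_4 = floor((12 + 9)/16) = 1.
  m_5 = 16*1 - 9 = 7, d_5 = (161 - 7^2)/16 = 112/16 = 7, a_5 = floor((12 + 7)/7) = 2.
  m_6 = 7*2 - 7 = 7, d_6 = (161 - 7^2)/7 = 112/7 = 16, a_6 = floor((12 + 7)/16) = 1.
  m_7 = 16*1 - 7 = 9, d_7 = (161 - 9^2)/16 = 80/16 = 5, a_7 = floor((12 + 9)/5) = 4.
  m_8 = 5*4 - 9 = 11, d_8 = (161 - 11^2)/5 = 40/5 = 8, a_8 = floor((12 + 11)/8) = 2.
  m_9 = 8*2 - 11 = 5, d_9 = (161 - 5^2)/8 = 136/8 = 17, a_9 = floor((12 + 5)/17) = 1.
  m_10 = 17*1 - 5 = 12, d_10 = (161 - 12^2)/17 = 17/17 = 1, a_10 = floor((12 + 12)/1) = 24.
  m_11 = 1*24 - 12 = 12, d_11 = (161 - 12^2)/1 = 17/1 = 17: (m_11, d_11) = (m_1, d_1) = (12, 17), so from here the quotients repeat a_1, ..., a_10; the period length is 10.
Hence the expansion of sqrt(161) is a_0 = 12 followed by the repeating block 1, 2, 4, 1, 2, 1, 4, 2, 1, 24 (period 10).

[12; (1, 2, 4, 1, 2, 1, 4, 2, 1, 24)]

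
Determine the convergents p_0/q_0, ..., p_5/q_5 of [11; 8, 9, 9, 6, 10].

11/1, 89/8, 812/73, 7397/665, 45194/4063, 459337/41295

Using the convergent recurrence p_i = a_i*p_{i-1} + p_{i-2}, q_i = a_i*q_{i-1} + q_{i-2} with p_{-2}=0, p_{-1}=1, q_{-2}=1, q_{-1}=0:
  i=0: a_0=11, p_0 = 11*1 + 0 = 11, q_0 = 11*0 + 1 = 1.
  i=1: a_1=8, p_1 = 8*11 + 1 = 89, q_1 = 8*1 + 0 = 8.
  i=2: a_2=9, p_2 = 9*89 + 11 = 812, q_2 = 9*8 + 1 = 73.
  i=3: a_3=9, p_3 = 9*812 + 89 = 7397, q_3 = 9*73 + 8 = 665.
  i=4: a_4=6, p_4 = 6*7397 + 812 = 45194, q_4 = 6*665 + 73 = 4063.
  i=5: a_5=10, p_5 = 10*45194 + 7397 = 459337, q_5 = 10*4063 + 665 = 41295.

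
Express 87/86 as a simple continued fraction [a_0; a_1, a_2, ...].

[1; 86]

Run the Euclidean algorithm on 87 and 86; the successive quotients are the partial quotients a_0, a_1, ... (each step inverts the fractional part left over by the previous one):
  87 = 1*86 + 1, so a_0 = 1.
  86 = 86*1 + 0, so a_1 = 86.
The remainder reaches 0 after 2 divisions, so the expansion has 2 partial quotients, read off in order.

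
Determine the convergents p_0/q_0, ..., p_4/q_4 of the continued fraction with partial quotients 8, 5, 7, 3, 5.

8/1, 41/5, 295/36, 926/113, 4925/601

Using the convergent recurrence p_i = a_i*p_{i-1} + p_{i-2}, q_i = a_i*q_{i-1} + q_{i-2} with p_{-2}=0, p_{-1}=1, q_{-2}=1, q_{-1}=0:
  i=0: a_0=8, p_0 = 8*1 + 0 = 8, q_0 = 8*0 + 1 = 1.
  i=1: a_1=5, p_1 = 5*8 + 1 = 41, q_1 = 5*1 + 0 = 5.
  i=2: a_2=7, p_2 = 7*41 + 8 = 295, q_2 = 7*5 + 1 = 36.
  i=3: a_3=3, p_3 = 3*295 + 41 = 926, q_3 = 3*36 + 5 = 113.
  i=4: a_4=5, p_4 = 5*926 + 295 = 4925, q_4 = 5*113 + 36 = 601.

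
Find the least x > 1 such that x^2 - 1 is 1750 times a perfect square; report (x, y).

First expand sqrt(1750) as a continued fraction. With x_i = (sqrt(1750) + m_i)/d_i and (m_0, d_0) = (0, 1): a_0 = floor(sqrt(1750)) = 41, since 41^2 = 1681 <= 1750 < 1764 = 42^2.
Iterate m_{i+1} = d_i*a_i - m_i, d_{i+1} = (1750 - m_{i+1}^2)/d_i, a_{i+1} = floor((a_0 + m_{i+1})/d_{i+1}):
  m_1 = 1*41 - 0 = 41, d_1 = (1750 - 41^2)/1 = 69/1 = 69, a_1 = floor((41 + 41)/69) = 1.
  m_2 = 69*1 - 41 = 28, d_2 = (1750 - 28^2)/69 = 966/69 = 14, a_2 = floor((41 + 28)/14) = 4.
  m_3 = 14*4 - 28 = 28, d_3 = (1750 - 28^2)/14 = 966/14 = 69, a_3 = floor((41 + 28)/69) = 1.
  m_4 = 69*1 - 28 = 41, d_4 = (1750 - 41^2)/69 = 69/69 = 1, a_4 = floor((41 + 41)/1) = 82.
  m_5 = 1*82 - 41 = 41, d_5 = (1750 - 41^2)/1 = 69/1 = 69: (m_5, d_5) = (m_1, d_1) = (41, 69), so from here the quotients repeat a_1, ..., a_4; the period length is 4.
So sqrt(1750) = [41; (1, 4, 1, 82)] with period length k = 4.
k is even, so the fundamental solution of x^2 - 1750y^2 = 1 is (p_{k-1}, q_{k-1}) = (p_3, q_3); compute convergents through index 3.
Convergents (p_i = a_i*p_{i-1} + p_{i-2}, q_i = a_i*q_{i-1} + q_{i-2} with p_{-2}=0, p_{-1}=1, q_{-2}=1, q_{-1}=0):
  i=0: a_0=41, p_0 = 41*1 + 0 = 41, q_0 = 41*0 + 1 = 1.
  i=1: a_1=1, p_1 = 1*41 + 1 = 42, q_1 = 1*1 + 0 = 1.
  i=2: a_2=4, p_2 = 4*42 + 41 = 209, q_2 = 4*1 + 1 = 5.
  i=3: a_3=1, p_3 = 1*209 + 42 = 251, q_3 = 1*5 + 1 = 6.
Check: 251^2 - 1750*6^2 = 63001 - 63000 = 1, so (x, y) = (251, 6) solves the equation, and by the theorem it is the least positive solution.

(x, y) = (251, 6)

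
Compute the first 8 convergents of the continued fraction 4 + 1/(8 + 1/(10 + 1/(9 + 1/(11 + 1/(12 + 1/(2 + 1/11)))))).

4/1, 33/8, 334/81, 3039/737, 33763/8188, 408195/98993, 850153/206174, 9759878/2366907

Using the convergent recurrence p_i = a_i*p_{i-1} + p_{i-2}, q_i = a_i*q_{i-1} + q_{i-2} with p_{-2}=0, p_{-1}=1, q_{-2}=1, q_{-1}=0:
  i=0: a_0=4, p_0 = 4*1 + 0 = 4, q_0 = 4*0 + 1 = 1.
  i=1: a_1=8, p_1 = 8*4 + 1 = 33, q_1 = 8*1 + 0 = 8.
  i=2: a_2=10, p_2 = 10*33 + 4 = 334, q_2 = 10*8 + 1 = 81.
  i=3: a_3=9, p_3 = 9*334 + 33 = 3039, q_3 = 9*81 + 8 = 737.
  i=4: a_4=11, p_4 = 11*3039 + 334 = 33763, q_4 = 11*737 + 81 = 8188.
  i=5: a_5=12, p_5 = 12*33763 + 3039 = 408195, q_5 = 12*8188 + 737 = 98993.
  i=6: a_6=2, p_6 = 2*408195 + 33763 = 850153, q_6 = 2*98993 + 8188 = 206174.
  i=7: a_7=11, p_7 = 11*850153 + 408195 = 9759878, q_7 = 11*206174 + 98993 = 2366907.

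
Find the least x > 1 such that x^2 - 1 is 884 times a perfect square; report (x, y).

(x, y) = (1665, 56)

First expand sqrt(884) as a continued fraction. With x_i = (sqrt(884) + m_i)/d_i and (m_0, d_0) = (0, 1): a_0 = floor(sqrt(884)) = 29, since 29^2 = 841 <= 884 < 900 = 30^2.
Iterate m_{i+1} = d_i*a_i - m_i, d_{i+1} = (884 - m_{i+1}^2)/d_i, a_{i+1} = floor((a_0 + m_{i+1})/d_{i+1}):
  m_1 = 1*29 - 0 = 29, d_1 = (884 - 29^2)/1 = 43/1 = 43, a_1 = floor((29 + 29)/43) = 1.
  m_2 = 43*1 - 29 = 14, d_2 = (884 - 14^2)/43 = 688/43 = 16, a_2 = floor((29 + 14)/16) = 2.
  m_3 = 16*2 - 14 = 18, d_3 = (884 - 18^2)/16 = 560/16 = 35, a_3 = floor((29 + 18)/35) = 1.
  m_4 = 35*1 - 18 = 17, d_4 = (884 - 17^2)/35 = 595/35 = 17, a_4 = floor((29 + 17)/17) = 2.
  m_5 = 17*2 - 17 = 17, d_5 = (884 - 17^2)/17 = 595/17 = 35, a_5 = floor((29 + 17)/35) = 1.
  m_6 = 35*1 - 17 = 18, d_6 = (884 - 18^2)/35 = 560/35 = 16, a_6 = floor((29 + 18)/16) = 2.
  m_7 = 16*2 - 18 = 14, d_7 = (884 - 14^2)/16 = 688/16 = 43, a_7 = floor((29 + 14)/43) = 1.
  m_8 = 43*1 - 14 = 29, d_8 = (884 - 29^2)/43 = 43/43 = 1, a_8 = floor((29 + 29)/1) = 58.
  m_9 = 1*58 - 29 = 29, d_9 = (884 - 29^2)/1 = 43/1 = 43: (m_9, d_9) = (m_1, d_1) = (29, 43), so from here the quotients repeat a_1, ..., a_8; the period length is 8.
So sqrt(884) = [29; (1, 2, 1, 2, 1, 2, 1, 58)] with period length k = 8.
k is even, so the fundamental solution of x^2 - 884y^2 = 1 is (p_{k-1}, q_{k-1}) = (p_7, q_7); compute convergents through index 7.
Convergents (p_i = a_i*p_{i-1} + p_{i-2}, q_i = a_i*q_{i-1} + q_{i-2} with p_{-2}=0, p_{-1}=1, q_{-2}=1, q_{-1}=0):
  i=0: a_0=29, p_0 = 29*1 + 0 = 29, q_0 = 29*0 + 1 = 1.
  i=1: a_1=1, p_1 = 1*29 + 1 = 30, q_1 = 1*1 + 0 = 1.
  i=2: a_2=2, p_2 = 2*30 + 29 = 89, q_2 = 2*1 + 1 = 3.
  i=3: a_3=1, p_3 = 1*89 + 30 = 119, q_3 = 1*3 + 1 = 4.
  i=4: a_4=2, p_4 = 2*119 + 89 = 327, q_4 = 2*4 + 3 = 11.
  i=5: a_5=1, p_5 = 1*327 + 119 = 446, q_5 = 1*11 + 4 = 15.
  i=6: a_6=2, p_6 = 2*446 + 327 = 1219, q_6 = 2*15 + 11 = 41.
  i=7: a_7=1, p_7 = 1*1219 + 446 = 1665, q_7 = 1*41 + 15 = 56.
Check: 1665^2 - 884*56^2 = 2772225 - 2772224 = 1, so (x, y) = (1665, 56) solves the equation, and by the theorem it is the least positive solution.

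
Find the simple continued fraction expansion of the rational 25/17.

Run the Euclidean algorithm on 25 and 17; the successive quotients are the partial quotients a_0, a_1, ... (each step inverts the fractional part left over by the previous one):
  25 = 1*17 + 8, so a_0 = 1.
  17 = 2*8 + 1, so a_1 = 2.
  8 = 8*1 + 0, so a_2 = 8.
The remainder reaches 0 after 3 divisions, so the expansion has 3 partial quotients, read off in order.

[1; 2, 8]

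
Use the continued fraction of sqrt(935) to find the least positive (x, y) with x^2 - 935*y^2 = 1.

First expand sqrt(935) as a continued fraction. With x_i = (sqrt(935) + m_i)/d_i and (m_0, d_0) = (0, 1): a_0 = floor(sqrt(935)) = 30, since 30^2 = 900 <= 935 < 961 = 31^2.
Iterate m_{i+1} = d_i*a_i - m_i, d_{i+1} = (935 - m_{i+1}^2)/d_i, a_{i+1} = floor((a_0 + m_{i+1})/d_{i+1}):
  m_1 = 1*30 - 0 = 30, d_1 = (935 - 30^2)/1 = 35/1 = 35, a_1 = floor((30 + 30)/35) = 1.
  m_2 = 35*1 - 30 = 5, d_2 = (935 - 5^2)/35 = 910/35 = 26, a_2 = floor((30 + 5)/26) = 1.
  m_3 = 26*1 - 5 = 21, d_3 = (935 - 21^2)/26 = 494/26 = 19, a_3 = floor((30 + 21)/19) = 2.
  m_4 = 19*2 - 21 = 17, d_4 = (935 - 17^2)/19 = 646/19 = 34, a_4 = floor((30 + 17)/34) = 1.
  m_5 = 34*1 - 17 = 17, d_5 = (935 - 17^2)/34 = 646/34 = 19, a_5 = floor((30 + 17)/19) = 2.
  m_6 = 19*2 - 17 = 21, d_6 = (935 - 21^2)/19 = 494/19 = 26, a_6 = floor((30 + 21)/26) = 1.
  m_7 = 26*1 - 21 = 5, d_7 = (935 - 5^2)/26 = 910/26 = 35, a_7 = floor((30 + 5)/35) = 1.
  m_8 = 35*1 - 5 = 30, d_8 = (935 - 30^2)/35 = 35/35 = 1, a_8 = floor((30 + 30)/1) = 60.
  m_9 = 1*60 - 30 = 30, d_9 = (935 - 30^2)/1 = 35/1 = 35: (m_9, d_9) = (m_1, d_1) = (30, 35), so from here the quotients repeat a_1, ..., a_8; the period length is 8.
So sqrt(935) = [30; (1, 1, 2, 1, 2, 1, 1, 60)] with period length k = 8.
k is even, so the fundamental solution of x^2 - 935y^2 = 1 is (p_{k-1}, q_{k-1}) = (p_7, q_7); compute convergents through index 7.
Convergents (p_i = a_i*p_{i-1} + p_{i-2}, q_i = a_i*q_{i-1} + q_{i-2} with p_{-2}=0, p_{-1}=1, q_{-2}=1, q_{-1}=0):
  i=0: a_0=30, p_0 = 30*1 + 0 = 30, q_0 = 30*0 + 1 = 1.
  i=1: a_1=1, p_1 = 1*30 + 1 = 31, q_1 = 1*1 + 0 = 1.
  i=2: a_2=1, p_2 = 1*31 + 30 = 61, q_2 = 1*1 + 1 = 2.
  i=3: a_3=2, p_3 = 2*61 + 31 = 153, q_3 = 2*2 + 1 = 5.
  i=4: a_4=1, p_4 = 1*153 + 61 = 214, q_4 = 1*5 + 2 = 7.
  i=5: a_5=2, p_5 = 2*214 + 153 = 581, q_5 = 2*7 + 5 = 19.
  i=6: a_6=1, p_6 = 1*581 + 214 = 795, q_6 = 1*19 + 7 = 26.
  i=7: a_7=1, p_7 = 1*795 + 581 = 1376, q_7 = 1*26 + 19 = 45.
Check: 1376^2 - 935*45^2 = 1893376 - 1893375 = 1, so (x, y) = (1376, 45) solves the equation, and by the theorem it is the least positive solution.

(x, y) = (1376, 45)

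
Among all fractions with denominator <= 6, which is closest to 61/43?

7/5

Expand x = 61/43 as a continued fraction with the Euclidean algorithm:
  61 = 1*43 + 18, so a_0 = 1.
  43 = 2*18 + 7, so a_1 = 2.
  18 = 2*7 + 4, so a_2 = 2.
  7 = 1*4 + 3, so a_3 = 1.
  4 = 1*3 + 1, so a_4 = 1.
  3 = 3*1 + 0, so a_5 = 3.
so x = [1; 2, 2, 1, 1, 3].
Convergents (p_i = a_i*p_{i-1} + p_{i-2}, q_i = a_i*q_{i-1} + q_{i-2} with p_{-2}=0, p_{-1}=1, q_{-2}=1, q_{-1}=0), until the denominator exceeds 6:
  i=0: a_0=1, p_0 = 1*1 + 0 = 1, q_0 = 1*0 + 1 = 1.
  i=1: a_1=2, p_1 = 2*1 + 1 = 3, q_1 = 2*1 + 0 = 2.
  i=2: a_2=2, p_2 = 2*3 + 1 = 7, q_2 = 2*2 + 1 = 5.
  i=3: a_3=1, p_3 = 1*7 + 3 = 10, q_3 = 1*5 + 2 = 7.
q_3 = 7 > 6, so the last convergent with denominator <= 6 is p_2/q_2 = 7/5.
The closest fraction with denominator <= 6 is either p_2/q_2 or the intermediate fraction (k*p_2 + p_1)/(k*q_2 + q_1) with the largest k >= 1 whose denominator stays <= 6; these approach x as k grows, and every other convergent or intermediate fraction in range is farther away.
Largest k: floor((6 - q_1)/q_2) = floor((6 - 2)/5) = 0.
Since k = 0, no intermediate fraction beyond p_2/q_2 has denominator <= 6, so the convergent 7/5 is the closest (its error is |61*5 - 7*43|/(43*5) = 4/215).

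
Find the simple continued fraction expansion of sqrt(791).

Write x_i = (sqrt(791) + m_i)/d_i with (m_0, d_0) = (0, 1). a_0 = floor(sqrt(791)) = 28, since 28^2 = 784 <= 791 < 841 = 29^2.
Iterate m_{i+1} = d_i*a_i - m_i, d_{i+1} = (791 - m_{i+1}^2)/d_i, a_{i+1} = floor((a_0 + m_{i+1})/d_{i+1}):
  m_1 = 1*28 - 0 = 28, d_1 = (791 - 28^2)/1 = 7/1 = 7, a_1 = floor((28 + 28)/7) = 8.
  m_2 = 7*8 - 28 = 28, d_2 = (791 - 28^2)/7 = 7/7 = 1, a_2 = floor((28 + 28)/1) = 56.
  m_3 = 1*56 - 28 = 28, d_3 = (791 - 28^2)/1 = 7/1 = 7: (m_3, d_3) = (m_1, d_1) = (28, 7), so from here the quotients repeat a_1, a_2; the period length is 2.
Hence the expansion of sqrt(791) is a_0 = 28 followed by the repeating block 8, 56 (period 2).

[28; (8, 56)]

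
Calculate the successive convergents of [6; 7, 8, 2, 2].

Using the convergent recurrence p_i = a_i*p_{i-1} + p_{i-2}, q_i = a_i*q_{i-1} + q_{i-2} with p_{-2}=0, p_{-1}=1, q_{-2}=1, q_{-1}=0:
  i=0: a_0=6, p_0 = 6*1 + 0 = 6, q_0 = 6*0 + 1 = 1.
  i=1: a_1=7, p_1 = 7*6 + 1 = 43, q_1 = 7*1 + 0 = 7.
  i=2: a_2=8, p_2 = 8*43 + 6 = 350, q_2 = 8*7 + 1 = 57.
  i=3: a_3=2, p_3 = 2*350 + 43 = 743, q_3 = 2*57 + 7 = 121.
  i=4: a_4=2, p_4 = 2*743 + 350 = 1836, q_4 = 2*121 + 57 = 299.

6/1, 43/7, 350/57, 743/121, 1836/299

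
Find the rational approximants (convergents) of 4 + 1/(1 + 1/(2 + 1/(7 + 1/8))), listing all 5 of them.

4/1, 5/1, 14/3, 103/22, 838/179

Using the convergent recurrence p_i = a_i*p_{i-1} + p_{i-2}, q_i = a_i*q_{i-1} + q_{i-2} with p_{-2}=0, p_{-1}=1, q_{-2}=1, q_{-1}=0:
  i=0: a_0=4, p_0 = 4*1 + 0 = 4, q_0 = 4*0 + 1 = 1.
  i=1: a_1=1, p_1 = 1*4 + 1 = 5, q_1 = 1*1 + 0 = 1.
  i=2: a_2=2, p_2 = 2*5 + 4 = 14, q_2 = 2*1 + 1 = 3.
  i=3: a_3=7, p_3 = 7*14 + 5 = 103, q_3 = 7*3 + 1 = 22.
  i=4: a_4=8, p_4 = 8*103 + 14 = 838, q_4 = 8*22 + 3 = 179.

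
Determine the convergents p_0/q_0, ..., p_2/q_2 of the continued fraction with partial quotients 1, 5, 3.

1/1, 6/5, 19/16

Using the convergent recurrence p_i = a_i*p_{i-1} + p_{i-2}, q_i = a_i*q_{i-1} + q_{i-2} with p_{-2}=0, p_{-1}=1, q_{-2}=1, q_{-1}=0:
  i=0: a_0=1, p_0 = 1*1 + 0 = 1, q_0 = 1*0 + 1 = 1.
  i=1: a_1=5, p_1 = 5*1 + 1 = 6, q_1 = 5*1 + 0 = 5.
  i=2: a_2=3, p_2 = 3*6 + 1 = 19, q_2 = 3*5 + 1 = 16.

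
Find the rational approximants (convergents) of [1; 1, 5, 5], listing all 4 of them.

Using the convergent recurrence p_i = a_i*p_{i-1} + p_{i-2}, q_i = a_i*q_{i-1} + q_{i-2} with p_{-2}=0, p_{-1}=1, q_{-2}=1, q_{-1}=0:
  i=0: a_0=1, p_0 = 1*1 + 0 = 1, q_0 = 1*0 + 1 = 1.
  i=1: a_1=1, p_1 = 1*1 + 1 = 2, q_1 = 1*1 + 0 = 1.
  i=2: a_2=5, p_2 = 5*2 + 1 = 11, q_2 = 5*1 + 1 = 6.
  i=3: a_3=5, p_3 = 5*11 + 2 = 57, q_3 = 5*6 + 1 = 31.

1/1, 2/1, 11/6, 57/31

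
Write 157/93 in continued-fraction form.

Run the Euclidean algorithm on 157 and 93; the successive quotients are the partial quotients a_0, a_1, ... (each step inverts the fractional part left over by the previous one):
  157 = 1*93 + 64, so a_0 = 1.
  93 = 1*64 + 29, so a_1 = 1.
  64 = 2*29 + 6, so a_2 = 2.
  29 = 4*6 + 5, so a_3 = 4.
  6 = 1*5 + 1, so a_4 = 1.
  5 = 5*1 + 0, so a_5 = 5.
The remainder reaches 0 after 6 divisions, so the expansion has 6 partial quotients, read off in order.

[1; 1, 2, 4, 1, 5]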